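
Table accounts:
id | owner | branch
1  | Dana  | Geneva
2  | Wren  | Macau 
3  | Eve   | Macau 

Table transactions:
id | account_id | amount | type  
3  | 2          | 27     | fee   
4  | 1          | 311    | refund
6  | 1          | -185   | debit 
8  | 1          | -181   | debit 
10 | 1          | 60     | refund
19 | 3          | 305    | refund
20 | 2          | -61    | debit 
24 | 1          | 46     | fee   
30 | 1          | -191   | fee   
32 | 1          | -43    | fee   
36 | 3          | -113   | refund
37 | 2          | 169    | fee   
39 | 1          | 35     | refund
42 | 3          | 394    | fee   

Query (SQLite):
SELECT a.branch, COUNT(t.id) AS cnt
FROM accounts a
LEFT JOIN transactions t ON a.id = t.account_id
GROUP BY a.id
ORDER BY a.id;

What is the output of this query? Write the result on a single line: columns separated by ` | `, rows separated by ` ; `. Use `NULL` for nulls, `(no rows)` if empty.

LEFT JOIN keeps every accounts row; unmatched ones get NULL for transactions columns.
Group by accounts.id and compute COUNT(t.id). COUNT(col) of an all-NULL group is 0.
  1: ids {4, 6, 8, 10, 24, 30, 32, 39} → COUNT(t.id)=8
  2: ids {3, 20, 37} → COUNT(t.id)=3
  3: ids {19, 36, 42} → COUNT(t.id)=3

Geneva | 8 ; Macau | 3 ; Macau | 3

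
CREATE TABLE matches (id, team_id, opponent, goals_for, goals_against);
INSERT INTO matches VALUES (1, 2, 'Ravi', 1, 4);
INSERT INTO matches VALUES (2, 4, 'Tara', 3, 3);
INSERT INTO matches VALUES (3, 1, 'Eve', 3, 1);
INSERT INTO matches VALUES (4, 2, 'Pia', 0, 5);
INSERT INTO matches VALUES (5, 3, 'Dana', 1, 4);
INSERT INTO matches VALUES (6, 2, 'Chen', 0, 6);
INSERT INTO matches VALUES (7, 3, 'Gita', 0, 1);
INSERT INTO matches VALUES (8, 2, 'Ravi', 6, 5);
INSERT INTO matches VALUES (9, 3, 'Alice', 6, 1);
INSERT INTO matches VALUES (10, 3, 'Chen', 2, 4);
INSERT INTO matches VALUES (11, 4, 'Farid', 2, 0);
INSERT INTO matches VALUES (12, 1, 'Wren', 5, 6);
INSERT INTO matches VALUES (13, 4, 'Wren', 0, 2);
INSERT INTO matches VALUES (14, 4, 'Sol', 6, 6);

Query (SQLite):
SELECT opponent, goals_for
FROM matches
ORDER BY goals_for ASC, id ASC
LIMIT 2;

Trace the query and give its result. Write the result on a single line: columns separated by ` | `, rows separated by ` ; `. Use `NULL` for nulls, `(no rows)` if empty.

Pia | 0 ; Chen | 0

Sort by goals_for asc, tiebreak id asc: (0, id=4), (0, id=6), (0, id=7), (0, id=13), (1, id=1) …. Take first 2.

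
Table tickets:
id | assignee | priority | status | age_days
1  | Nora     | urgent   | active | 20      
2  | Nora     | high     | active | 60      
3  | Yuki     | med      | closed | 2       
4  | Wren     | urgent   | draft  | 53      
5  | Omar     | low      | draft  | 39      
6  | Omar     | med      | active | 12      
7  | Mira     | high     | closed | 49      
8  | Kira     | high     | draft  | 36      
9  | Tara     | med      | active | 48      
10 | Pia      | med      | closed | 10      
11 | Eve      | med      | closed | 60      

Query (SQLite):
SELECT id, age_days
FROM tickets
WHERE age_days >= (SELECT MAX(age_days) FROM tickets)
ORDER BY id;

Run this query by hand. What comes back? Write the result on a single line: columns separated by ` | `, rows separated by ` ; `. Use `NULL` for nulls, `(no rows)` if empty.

Scalar subquery: MAX(age_days) over all tickets rows = 60.
Keep rows where age_days >= that value.

2 | 60 ; 11 | 60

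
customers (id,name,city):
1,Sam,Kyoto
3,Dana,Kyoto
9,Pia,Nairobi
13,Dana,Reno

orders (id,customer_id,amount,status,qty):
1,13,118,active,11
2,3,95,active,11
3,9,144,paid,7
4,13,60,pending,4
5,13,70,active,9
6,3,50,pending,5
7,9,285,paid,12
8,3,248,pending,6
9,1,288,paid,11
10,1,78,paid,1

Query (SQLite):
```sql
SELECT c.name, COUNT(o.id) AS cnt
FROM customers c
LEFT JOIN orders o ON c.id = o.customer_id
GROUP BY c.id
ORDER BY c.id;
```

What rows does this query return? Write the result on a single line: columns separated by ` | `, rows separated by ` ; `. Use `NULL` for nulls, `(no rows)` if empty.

LEFT JOIN keeps every customers row; unmatched ones get NULL for orders columns.
Group by customers.id and compute COUNT(o.id). COUNT(col) of an all-NULL group is 0.
  1: ids {9, 10} → COUNT(o.id)=2
  3: ids {2, 6, 8} → COUNT(o.id)=3
  9: ids {3, 7} → COUNT(o.id)=2
  13: ids {1, 4, 5} → COUNT(o.id)=3

Sam | 2 ; Dana | 3 ; Pia | 2 ; Dana | 3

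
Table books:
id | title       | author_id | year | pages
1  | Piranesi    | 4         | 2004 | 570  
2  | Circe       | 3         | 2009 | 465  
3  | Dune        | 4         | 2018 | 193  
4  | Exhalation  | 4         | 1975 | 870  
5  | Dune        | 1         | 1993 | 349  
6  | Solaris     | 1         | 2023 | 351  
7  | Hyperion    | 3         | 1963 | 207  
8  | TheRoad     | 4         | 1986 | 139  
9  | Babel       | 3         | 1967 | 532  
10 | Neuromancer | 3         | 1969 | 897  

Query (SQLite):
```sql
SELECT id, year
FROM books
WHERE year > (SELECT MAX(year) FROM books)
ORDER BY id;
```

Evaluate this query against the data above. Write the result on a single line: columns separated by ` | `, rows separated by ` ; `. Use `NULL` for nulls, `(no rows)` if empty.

(no rows)

Scalar subquery: MAX(year) over all books rows = 2023.
Keep rows where year > that value.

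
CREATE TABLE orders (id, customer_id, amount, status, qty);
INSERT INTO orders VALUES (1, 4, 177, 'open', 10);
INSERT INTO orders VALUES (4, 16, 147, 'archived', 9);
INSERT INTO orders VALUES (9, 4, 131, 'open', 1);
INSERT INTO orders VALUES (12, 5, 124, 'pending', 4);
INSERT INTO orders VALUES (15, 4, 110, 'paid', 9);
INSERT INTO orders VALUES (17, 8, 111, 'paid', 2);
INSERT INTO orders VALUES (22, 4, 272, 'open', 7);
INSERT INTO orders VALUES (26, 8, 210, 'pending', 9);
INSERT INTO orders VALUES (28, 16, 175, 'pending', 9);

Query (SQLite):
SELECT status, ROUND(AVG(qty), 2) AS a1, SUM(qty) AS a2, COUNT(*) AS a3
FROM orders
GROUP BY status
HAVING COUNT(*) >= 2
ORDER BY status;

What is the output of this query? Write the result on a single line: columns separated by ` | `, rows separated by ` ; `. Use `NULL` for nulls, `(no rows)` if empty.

Group orders by status.
Per group compute: ROUND(AVG(qty), 2), SUM(qty), COUNT(*).
HAVING: drop groups with fewer than 2 rows.
  archived: ids {4} → ROUND(AVG(qty), 2)=9, SUM(qty)=9, COUNT(*)=1
  open: ids {1, 9, 22} → ROUND(AVG(qty), 2)=6, SUM(qty)=18, COUNT(*)=3
  paid: ids {15, 17} → ROUND(AVG(qty), 2)=5.5, SUM(qty)=11, COUNT(*)=2
  pending: ids {12, 26, 28} → ROUND(AVG(qty), 2)=7.33, SUM(qty)=22, COUNT(*)=3

open | 6 | 18 | 3 ; paid | 5.5 | 11 | 2 ; pending | 7.33 | 22 | 3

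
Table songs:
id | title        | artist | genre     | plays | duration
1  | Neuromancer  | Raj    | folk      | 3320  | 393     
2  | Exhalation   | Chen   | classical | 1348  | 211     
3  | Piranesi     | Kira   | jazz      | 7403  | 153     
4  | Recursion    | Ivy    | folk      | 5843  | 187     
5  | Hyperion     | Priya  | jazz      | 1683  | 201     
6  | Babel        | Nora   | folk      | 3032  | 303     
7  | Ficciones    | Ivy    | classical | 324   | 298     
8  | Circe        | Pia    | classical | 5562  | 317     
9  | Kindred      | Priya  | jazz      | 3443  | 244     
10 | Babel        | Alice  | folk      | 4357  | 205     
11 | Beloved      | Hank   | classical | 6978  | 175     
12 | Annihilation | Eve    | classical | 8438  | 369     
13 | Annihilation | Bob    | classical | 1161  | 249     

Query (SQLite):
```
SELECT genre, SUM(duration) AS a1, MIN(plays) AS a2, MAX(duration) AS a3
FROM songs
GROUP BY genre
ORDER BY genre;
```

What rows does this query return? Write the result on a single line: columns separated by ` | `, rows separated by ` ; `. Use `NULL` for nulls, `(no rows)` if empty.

Group songs by genre.
Per group compute: SUM(duration), MIN(plays), MAX(duration).
  classical: ids {2, 7, 8, 11, 12, 13} → SUM(duration)=1619, MIN(plays)=324, MAX(duration)=369
  folk: ids {1, 4, 6, 10} → SUM(duration)=1088, MIN(plays)=3032, MAX(duration)=393
  jazz: ids {3, 5, 9} → SUM(duration)=598, MIN(plays)=1683, MAX(duration)=244

classical | 1619 | 324 | 369 ; folk | 1088 | 3032 | 393 ; jazz | 598 | 1683 | 244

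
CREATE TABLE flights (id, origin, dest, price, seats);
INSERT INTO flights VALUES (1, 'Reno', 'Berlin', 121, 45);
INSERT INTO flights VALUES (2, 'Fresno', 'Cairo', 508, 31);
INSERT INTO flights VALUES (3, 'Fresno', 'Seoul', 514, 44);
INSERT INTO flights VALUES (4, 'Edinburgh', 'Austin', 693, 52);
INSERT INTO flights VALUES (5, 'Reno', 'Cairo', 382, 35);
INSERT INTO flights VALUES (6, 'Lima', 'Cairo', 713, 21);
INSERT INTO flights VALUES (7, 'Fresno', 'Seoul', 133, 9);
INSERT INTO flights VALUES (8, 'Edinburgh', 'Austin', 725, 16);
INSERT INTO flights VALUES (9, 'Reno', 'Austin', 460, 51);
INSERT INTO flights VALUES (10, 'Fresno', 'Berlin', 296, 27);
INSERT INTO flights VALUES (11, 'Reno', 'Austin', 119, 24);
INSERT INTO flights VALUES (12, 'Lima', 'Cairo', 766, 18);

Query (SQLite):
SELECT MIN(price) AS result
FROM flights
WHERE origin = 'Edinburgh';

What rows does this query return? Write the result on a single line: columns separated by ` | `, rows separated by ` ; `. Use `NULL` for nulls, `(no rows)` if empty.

Rows where origin='Edinburgh' → price values: [693, 725].
MIN of non-NULL values = 693.

693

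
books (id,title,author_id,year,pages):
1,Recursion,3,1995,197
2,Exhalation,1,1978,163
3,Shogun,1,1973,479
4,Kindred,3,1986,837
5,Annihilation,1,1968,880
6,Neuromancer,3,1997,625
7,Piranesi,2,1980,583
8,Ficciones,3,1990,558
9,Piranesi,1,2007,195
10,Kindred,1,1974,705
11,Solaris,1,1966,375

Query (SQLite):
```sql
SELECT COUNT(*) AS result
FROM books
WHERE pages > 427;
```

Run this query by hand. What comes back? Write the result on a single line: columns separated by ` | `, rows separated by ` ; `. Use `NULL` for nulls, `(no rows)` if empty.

Rows where pages > 427 → year values: [1973, 1986, 1968, 1997, 1980, 1990, 1974].
COUNT(*) counts rows → 7.

7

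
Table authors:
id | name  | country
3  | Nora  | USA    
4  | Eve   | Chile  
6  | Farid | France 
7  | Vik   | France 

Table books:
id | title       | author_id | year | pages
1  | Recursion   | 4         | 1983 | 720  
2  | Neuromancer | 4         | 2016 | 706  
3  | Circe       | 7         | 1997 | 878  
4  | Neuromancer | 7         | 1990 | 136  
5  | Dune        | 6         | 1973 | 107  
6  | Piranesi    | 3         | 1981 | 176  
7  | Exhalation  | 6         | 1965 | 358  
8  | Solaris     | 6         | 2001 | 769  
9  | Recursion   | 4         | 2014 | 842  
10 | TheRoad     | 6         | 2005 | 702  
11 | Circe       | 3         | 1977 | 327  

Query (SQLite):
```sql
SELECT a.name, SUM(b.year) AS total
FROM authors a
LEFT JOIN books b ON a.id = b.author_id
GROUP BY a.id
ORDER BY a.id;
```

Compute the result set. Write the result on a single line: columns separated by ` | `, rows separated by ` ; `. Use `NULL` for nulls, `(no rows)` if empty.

Nora | 3958 ; Eve | 6013 ; Farid | 7944 ; Vik | 3987

LEFT JOIN keeps every authors row; unmatched ones get NULL for books columns.
Group by authors.id and compute SUM(b.year). SUM over an all-NULL group is NULL.
  3: ids {6, 11} → SUM(b.year)=3958
  4: ids {1, 2, 9} → SUM(b.year)=6013
  6: ids {5, 7, 8, 10} → SUM(b.year)=7944
  7: ids {3, 4} → SUM(b.year)=3987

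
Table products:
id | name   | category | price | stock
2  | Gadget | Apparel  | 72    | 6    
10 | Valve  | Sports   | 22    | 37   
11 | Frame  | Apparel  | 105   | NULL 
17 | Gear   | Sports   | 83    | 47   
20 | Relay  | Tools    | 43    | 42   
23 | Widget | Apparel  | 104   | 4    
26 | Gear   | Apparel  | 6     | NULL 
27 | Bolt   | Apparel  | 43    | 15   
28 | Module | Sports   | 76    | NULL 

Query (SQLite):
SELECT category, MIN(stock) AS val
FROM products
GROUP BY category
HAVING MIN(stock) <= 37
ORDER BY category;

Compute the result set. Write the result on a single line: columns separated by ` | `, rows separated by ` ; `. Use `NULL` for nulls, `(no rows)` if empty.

Apparel | 4 ; Sports | 37

Partition products by category; compute MIN(stock) within each group.
HAVING: keep groups where MIN(stock) <= 37.
  Apparel: ids {2, 11, 23, 26, 27} → MIN(stock)=4
  Sports: ids {10, 17, 28} → MIN(stock)=37
  Tools: ids {20} → MIN(stock)=42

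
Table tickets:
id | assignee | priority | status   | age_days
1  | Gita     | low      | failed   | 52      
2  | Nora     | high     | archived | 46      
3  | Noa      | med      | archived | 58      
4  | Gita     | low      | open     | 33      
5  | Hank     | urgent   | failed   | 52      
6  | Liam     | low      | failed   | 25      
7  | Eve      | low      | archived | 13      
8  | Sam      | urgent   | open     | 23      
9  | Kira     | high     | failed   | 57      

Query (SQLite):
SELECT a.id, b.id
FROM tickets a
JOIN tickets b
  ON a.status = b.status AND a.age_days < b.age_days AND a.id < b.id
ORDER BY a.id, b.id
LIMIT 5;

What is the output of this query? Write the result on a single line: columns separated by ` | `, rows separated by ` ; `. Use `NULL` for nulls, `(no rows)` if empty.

1 | 9 ; 2 | 3 ; 5 | 9 ; 6 | 9

Pairs (a,b) with same status, a.age_days < b.age_days, a.id < b.id.
status groups: archived:{2,3,7} failed:{1,5,6,9} open:{4,8}
Ordered by (a.id, b.id); first 5.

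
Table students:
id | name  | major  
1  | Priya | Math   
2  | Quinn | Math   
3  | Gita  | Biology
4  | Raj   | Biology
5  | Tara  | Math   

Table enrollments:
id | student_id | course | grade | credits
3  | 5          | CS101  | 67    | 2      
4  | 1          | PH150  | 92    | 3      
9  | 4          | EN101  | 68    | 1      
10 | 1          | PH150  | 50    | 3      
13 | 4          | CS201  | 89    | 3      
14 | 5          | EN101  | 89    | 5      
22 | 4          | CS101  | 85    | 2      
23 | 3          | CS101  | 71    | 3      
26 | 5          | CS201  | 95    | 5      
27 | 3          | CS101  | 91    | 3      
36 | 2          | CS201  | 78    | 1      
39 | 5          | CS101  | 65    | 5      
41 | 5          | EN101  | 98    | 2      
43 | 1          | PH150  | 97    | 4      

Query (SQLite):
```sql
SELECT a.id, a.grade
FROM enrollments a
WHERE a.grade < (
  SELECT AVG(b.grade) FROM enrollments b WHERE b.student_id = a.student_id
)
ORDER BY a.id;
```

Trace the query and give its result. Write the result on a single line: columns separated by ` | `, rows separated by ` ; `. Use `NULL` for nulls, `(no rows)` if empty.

3 | 67 ; 9 | 68 ; 10 | 50 ; 23 | 71 ; 39 | 65

For each enrollments row a, compute AVG(grade) over rows sharing a.student_id.
Keep row a if a.grade < that per-group AVG.
  student_id=1: AVG(grade) = 79.666667
  student_id=2: AVG(grade) = 78.0
  student_id=3: AVG(grade) = 81.0
  student_id=4: AVG(grade) = 80.666667
  student_id=5: AVG(grade) = 82.8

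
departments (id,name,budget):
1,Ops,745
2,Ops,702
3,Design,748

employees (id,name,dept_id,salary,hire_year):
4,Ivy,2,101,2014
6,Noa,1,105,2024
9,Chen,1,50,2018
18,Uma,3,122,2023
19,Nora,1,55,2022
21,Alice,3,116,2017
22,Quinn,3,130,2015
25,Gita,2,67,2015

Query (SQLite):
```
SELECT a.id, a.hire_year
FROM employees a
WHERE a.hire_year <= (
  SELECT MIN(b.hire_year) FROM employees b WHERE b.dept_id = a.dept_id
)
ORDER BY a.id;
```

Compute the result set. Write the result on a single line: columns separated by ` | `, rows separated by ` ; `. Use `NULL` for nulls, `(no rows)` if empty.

4 | 2014 ; 9 | 2018 ; 22 | 2015

For each employees row a, compute MIN(hire_year) over rows sharing a.dept_id.
Keep row a if a.hire_year <= that per-group MIN.
  dept_id=1: MIN(hire_year) = 2018
  dept_id=2: MIN(hire_year) = 2014
  dept_id=3: MIN(hire_year) = 2015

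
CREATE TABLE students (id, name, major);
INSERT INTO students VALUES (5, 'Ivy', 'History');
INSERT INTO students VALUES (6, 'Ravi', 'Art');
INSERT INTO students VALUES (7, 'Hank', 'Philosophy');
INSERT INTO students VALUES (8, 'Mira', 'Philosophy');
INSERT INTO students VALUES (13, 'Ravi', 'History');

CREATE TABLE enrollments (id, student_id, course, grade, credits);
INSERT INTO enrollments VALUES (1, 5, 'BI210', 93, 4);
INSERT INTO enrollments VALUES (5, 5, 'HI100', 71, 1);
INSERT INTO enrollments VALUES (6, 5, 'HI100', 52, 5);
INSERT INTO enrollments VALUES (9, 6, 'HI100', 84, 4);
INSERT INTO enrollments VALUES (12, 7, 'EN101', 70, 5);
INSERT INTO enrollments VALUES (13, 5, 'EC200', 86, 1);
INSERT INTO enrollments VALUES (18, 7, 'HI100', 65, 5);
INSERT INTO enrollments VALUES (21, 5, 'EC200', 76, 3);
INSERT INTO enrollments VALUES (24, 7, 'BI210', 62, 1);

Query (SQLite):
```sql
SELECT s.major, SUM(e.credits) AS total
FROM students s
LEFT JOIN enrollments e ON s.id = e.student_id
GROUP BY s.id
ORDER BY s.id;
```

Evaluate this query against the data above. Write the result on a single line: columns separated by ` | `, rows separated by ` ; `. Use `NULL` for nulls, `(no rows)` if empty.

History | 14 ; Art | 4 ; Philosophy | 11 ; Philosophy | NULL ; History | NULL

LEFT JOIN keeps every students row; unmatched ones get NULL for enrollments columns.
Group by students.id and compute SUM(e.credits). SUM over an all-NULL group is NULL.
  5: ids {1, 5, 6, 13, 21} → SUM(e.credits)=14
  6: ids {9} → SUM(e.credits)=4
  7: ids {12, 18, 24} → SUM(e.credits)=11
  8: ids {—} → SUM(e.credits)=NULL
  13: ids {—} → SUM(e.credits)=NULL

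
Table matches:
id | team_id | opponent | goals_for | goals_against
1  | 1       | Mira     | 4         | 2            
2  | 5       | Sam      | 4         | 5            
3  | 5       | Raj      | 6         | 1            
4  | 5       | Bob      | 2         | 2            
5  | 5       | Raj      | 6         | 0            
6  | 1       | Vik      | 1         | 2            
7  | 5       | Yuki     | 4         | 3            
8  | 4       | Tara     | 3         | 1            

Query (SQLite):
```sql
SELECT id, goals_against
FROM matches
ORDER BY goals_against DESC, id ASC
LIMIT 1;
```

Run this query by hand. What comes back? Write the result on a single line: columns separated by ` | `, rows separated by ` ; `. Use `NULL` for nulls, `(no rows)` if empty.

2 | 5

Sort by goals_against desc, tiebreak id asc: (5, id=2), (3, id=7), (2, id=1), (2, id=4) …. Take first 1.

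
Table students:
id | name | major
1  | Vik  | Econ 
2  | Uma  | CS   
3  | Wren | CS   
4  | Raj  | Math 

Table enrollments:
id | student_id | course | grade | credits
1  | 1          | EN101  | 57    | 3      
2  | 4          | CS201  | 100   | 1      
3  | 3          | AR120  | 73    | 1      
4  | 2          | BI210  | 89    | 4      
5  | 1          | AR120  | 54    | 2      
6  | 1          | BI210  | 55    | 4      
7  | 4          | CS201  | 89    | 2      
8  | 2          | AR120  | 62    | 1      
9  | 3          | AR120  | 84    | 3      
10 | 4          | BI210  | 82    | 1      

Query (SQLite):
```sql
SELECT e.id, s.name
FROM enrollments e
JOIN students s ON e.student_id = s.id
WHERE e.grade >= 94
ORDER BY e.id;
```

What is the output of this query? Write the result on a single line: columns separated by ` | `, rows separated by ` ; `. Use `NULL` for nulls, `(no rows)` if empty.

Each enrollments row matches the students row where student_id = students.id.
Then keep rows with e.grade >= 94.

2 | Raj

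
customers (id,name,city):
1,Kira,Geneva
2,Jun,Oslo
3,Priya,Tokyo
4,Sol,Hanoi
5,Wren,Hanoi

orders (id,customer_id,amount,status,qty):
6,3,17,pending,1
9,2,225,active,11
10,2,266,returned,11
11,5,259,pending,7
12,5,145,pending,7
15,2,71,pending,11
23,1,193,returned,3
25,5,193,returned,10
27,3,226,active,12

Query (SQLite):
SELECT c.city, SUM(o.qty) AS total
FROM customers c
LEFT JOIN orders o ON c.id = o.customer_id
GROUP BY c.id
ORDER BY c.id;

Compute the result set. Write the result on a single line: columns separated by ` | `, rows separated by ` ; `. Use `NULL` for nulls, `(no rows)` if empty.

LEFT JOIN keeps every customers row; unmatched ones get NULL for orders columns.
Group by customers.id and compute SUM(o.qty). SUM over an all-NULL group is NULL.
  1: ids {23} → SUM(o.qty)=3
  2: ids {9, 10, 15} → SUM(o.qty)=33
  3: ids {6, 27} → SUM(o.qty)=13
  4: ids {—} → SUM(o.qty)=NULL
  5: ids {11, 12, 25} → SUM(o.qty)=24

Geneva | 3 ; Oslo | 33 ; Tokyo | 13 ; Hanoi | NULL ; Hanoi | 24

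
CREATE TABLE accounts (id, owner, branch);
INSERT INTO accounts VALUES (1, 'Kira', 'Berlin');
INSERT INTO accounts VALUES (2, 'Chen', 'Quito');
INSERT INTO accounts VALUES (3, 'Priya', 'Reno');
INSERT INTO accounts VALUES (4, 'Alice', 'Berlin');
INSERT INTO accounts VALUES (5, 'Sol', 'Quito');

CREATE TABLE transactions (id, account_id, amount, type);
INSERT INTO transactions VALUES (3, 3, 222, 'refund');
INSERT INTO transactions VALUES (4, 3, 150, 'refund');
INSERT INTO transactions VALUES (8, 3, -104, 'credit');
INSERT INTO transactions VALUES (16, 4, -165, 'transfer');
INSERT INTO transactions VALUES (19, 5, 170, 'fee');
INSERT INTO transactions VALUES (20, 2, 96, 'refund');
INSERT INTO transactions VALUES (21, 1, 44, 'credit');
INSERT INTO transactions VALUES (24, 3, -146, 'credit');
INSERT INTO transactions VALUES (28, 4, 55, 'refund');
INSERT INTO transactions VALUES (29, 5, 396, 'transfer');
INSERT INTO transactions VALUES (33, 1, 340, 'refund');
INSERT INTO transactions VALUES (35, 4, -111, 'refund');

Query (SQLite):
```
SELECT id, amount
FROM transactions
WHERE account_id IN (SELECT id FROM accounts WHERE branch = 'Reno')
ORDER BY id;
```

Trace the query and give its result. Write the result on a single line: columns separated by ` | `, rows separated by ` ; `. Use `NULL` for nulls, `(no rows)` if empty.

3 | 222 ; 4 | 150 ; 8 | -104 ; 24 | -146

Inner query: accounts.id where branch = 'Reno'.
Outer: keep transactions rows whose account_id is in that set.
Inner query → {3}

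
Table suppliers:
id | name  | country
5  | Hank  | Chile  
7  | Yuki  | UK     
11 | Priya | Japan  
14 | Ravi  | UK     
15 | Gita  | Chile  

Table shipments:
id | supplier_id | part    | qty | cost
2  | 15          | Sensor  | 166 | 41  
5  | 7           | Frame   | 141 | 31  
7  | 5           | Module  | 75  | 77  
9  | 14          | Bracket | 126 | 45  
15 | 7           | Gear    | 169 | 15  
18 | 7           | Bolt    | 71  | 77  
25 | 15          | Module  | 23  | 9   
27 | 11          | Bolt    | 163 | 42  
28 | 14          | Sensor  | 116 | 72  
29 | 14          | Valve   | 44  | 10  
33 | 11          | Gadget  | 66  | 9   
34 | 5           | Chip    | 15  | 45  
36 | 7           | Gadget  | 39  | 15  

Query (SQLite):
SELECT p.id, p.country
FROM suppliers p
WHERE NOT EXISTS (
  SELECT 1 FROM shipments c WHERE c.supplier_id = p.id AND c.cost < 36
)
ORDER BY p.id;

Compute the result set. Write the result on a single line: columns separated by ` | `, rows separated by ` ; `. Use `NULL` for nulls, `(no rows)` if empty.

For each suppliers row, check whether any shipments with matching supplier_id has cost < 36.
Keep rows where that is false.

5 | Chile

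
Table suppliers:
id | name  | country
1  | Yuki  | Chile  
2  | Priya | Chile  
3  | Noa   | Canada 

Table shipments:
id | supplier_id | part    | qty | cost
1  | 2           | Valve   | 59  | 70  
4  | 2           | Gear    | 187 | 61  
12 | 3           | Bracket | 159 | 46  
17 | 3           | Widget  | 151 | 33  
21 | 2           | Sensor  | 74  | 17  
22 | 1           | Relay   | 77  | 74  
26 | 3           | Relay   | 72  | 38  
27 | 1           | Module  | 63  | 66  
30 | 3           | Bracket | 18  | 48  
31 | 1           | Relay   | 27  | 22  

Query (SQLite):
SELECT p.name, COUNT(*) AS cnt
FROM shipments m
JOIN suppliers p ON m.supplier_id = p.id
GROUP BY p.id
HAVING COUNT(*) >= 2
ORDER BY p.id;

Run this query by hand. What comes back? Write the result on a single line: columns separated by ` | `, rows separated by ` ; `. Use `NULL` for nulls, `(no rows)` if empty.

Join each shipments row to its suppliers via supplier_id.
Group joined rows by suppliers.id; compute COUNT(*) per group.
HAVING: keep groups with count ≥ 2.
  1: ids {22, 27, 31} → COUNT(*)=3
  2: ids {1, 4, 21} → COUNT(*)=3
  3: ids {12, 17, 26, 30} → COUNT(*)=4

Yuki | 3 ; Priya | 3 ; Noa | 4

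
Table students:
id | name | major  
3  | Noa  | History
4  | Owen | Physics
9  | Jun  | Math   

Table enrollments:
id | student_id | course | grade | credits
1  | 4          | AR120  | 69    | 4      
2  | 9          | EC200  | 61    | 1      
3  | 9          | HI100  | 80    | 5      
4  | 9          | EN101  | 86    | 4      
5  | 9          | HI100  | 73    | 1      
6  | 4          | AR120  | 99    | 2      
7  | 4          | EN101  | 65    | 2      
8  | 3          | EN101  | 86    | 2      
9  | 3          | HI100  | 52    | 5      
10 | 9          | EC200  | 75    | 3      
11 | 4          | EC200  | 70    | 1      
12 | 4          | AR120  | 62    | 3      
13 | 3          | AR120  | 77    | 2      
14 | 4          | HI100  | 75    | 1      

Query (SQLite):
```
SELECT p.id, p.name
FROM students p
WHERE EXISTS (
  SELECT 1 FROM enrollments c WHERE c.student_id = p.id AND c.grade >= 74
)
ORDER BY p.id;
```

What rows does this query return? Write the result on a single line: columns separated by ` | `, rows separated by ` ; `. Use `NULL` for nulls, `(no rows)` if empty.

3 | Noa ; 4 | Owen ; 9 | Jun

For each students row, check whether any enrollments with matching student_id has grade >= 74.
Keep rows where that is true.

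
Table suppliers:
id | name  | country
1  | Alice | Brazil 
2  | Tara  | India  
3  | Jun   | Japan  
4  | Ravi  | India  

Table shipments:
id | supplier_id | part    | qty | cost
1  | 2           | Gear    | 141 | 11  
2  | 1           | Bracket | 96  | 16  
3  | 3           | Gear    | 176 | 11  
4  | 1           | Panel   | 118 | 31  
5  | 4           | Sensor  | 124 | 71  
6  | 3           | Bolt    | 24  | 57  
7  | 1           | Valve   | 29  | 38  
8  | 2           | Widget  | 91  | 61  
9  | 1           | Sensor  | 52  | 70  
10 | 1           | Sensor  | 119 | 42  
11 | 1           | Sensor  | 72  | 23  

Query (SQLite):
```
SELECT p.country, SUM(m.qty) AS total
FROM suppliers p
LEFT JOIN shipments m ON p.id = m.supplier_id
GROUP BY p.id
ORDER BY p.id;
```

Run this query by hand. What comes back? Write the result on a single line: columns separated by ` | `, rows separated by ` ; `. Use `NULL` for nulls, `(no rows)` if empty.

Brazil | 486 ; India | 232 ; Japan | 200 ; India | 124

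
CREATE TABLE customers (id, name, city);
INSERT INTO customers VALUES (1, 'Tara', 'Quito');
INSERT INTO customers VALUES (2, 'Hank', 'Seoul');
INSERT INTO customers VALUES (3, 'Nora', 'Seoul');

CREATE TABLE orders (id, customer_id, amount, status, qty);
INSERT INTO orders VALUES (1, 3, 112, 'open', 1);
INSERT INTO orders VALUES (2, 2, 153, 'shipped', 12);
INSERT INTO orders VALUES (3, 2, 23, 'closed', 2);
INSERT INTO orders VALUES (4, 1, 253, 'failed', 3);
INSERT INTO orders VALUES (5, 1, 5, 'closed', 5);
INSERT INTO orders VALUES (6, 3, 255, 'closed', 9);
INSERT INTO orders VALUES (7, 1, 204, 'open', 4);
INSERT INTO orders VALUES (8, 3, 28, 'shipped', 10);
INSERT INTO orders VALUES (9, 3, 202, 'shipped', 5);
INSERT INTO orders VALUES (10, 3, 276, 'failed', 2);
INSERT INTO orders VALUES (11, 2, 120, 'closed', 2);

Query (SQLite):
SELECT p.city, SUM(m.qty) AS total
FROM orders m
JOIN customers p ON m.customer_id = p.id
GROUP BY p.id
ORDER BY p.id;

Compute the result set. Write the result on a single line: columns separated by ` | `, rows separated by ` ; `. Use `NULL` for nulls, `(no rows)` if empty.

Quito | 12 ; Seoul | 16 ; Seoul | 27

Join each orders row to its customers via customer_id.
Group joined rows by customers.id; compute SUM(m.qty) per group.
  1: ids {4, 5, 7} → SUM(m.qty)=12
  2: ids {2, 3, 11} → SUM(m.qty)=16
  3: ids {1, 6, 8, 9, 10} → SUM(m.qty)=27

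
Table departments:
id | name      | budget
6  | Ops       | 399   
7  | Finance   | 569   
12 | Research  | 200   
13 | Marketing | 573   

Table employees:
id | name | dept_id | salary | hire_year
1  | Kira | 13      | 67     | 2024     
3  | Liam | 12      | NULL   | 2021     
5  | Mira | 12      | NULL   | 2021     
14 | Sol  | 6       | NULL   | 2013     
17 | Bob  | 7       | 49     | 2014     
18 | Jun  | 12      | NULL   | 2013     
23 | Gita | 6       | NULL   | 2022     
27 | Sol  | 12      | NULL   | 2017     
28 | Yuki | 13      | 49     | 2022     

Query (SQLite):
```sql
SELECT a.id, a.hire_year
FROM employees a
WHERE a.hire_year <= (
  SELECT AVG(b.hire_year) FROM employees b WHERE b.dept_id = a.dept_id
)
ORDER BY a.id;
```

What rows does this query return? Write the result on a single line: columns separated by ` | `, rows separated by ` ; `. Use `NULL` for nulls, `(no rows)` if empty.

14 | 2013 ; 17 | 2014 ; 18 | 2013 ; 27 | 2017 ; 28 | 2022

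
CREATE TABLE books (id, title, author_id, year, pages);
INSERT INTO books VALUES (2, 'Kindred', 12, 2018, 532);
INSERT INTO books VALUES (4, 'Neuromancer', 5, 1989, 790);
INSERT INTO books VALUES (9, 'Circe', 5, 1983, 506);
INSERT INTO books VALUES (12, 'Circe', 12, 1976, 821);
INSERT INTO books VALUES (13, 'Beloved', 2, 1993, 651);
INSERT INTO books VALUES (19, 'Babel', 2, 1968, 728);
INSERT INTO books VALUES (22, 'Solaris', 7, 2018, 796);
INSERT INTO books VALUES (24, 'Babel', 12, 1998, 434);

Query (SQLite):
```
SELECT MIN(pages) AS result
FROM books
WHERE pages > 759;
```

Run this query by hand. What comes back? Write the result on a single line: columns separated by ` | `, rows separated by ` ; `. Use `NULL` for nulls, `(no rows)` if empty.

790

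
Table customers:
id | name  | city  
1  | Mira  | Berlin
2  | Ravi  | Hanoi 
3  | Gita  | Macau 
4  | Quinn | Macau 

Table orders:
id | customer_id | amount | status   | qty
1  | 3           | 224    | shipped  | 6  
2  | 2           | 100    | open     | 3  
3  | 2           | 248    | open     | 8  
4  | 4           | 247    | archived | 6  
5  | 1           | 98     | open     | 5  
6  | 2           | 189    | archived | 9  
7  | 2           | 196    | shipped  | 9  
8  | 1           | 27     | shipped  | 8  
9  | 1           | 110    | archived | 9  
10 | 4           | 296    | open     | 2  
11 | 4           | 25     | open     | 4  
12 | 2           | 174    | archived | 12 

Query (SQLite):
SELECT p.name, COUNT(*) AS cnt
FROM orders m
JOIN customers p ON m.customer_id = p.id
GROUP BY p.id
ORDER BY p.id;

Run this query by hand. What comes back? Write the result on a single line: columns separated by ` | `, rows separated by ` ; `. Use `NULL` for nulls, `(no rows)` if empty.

Mira | 3 ; Ravi | 5 ; Gita | 1 ; Quinn | 3

Join each orders row to its customers via customer_id.
Group joined rows by customers.id; compute COUNT(*) per group.
  1: ids {5, 8, 9} → COUNT(*)=3
  2: ids {2, 3, 6, 7, 12} → COUNT(*)=5
  3: ids {1} → COUNT(*)=1
  4: ids {4, 10, 11} → COUNT(*)=3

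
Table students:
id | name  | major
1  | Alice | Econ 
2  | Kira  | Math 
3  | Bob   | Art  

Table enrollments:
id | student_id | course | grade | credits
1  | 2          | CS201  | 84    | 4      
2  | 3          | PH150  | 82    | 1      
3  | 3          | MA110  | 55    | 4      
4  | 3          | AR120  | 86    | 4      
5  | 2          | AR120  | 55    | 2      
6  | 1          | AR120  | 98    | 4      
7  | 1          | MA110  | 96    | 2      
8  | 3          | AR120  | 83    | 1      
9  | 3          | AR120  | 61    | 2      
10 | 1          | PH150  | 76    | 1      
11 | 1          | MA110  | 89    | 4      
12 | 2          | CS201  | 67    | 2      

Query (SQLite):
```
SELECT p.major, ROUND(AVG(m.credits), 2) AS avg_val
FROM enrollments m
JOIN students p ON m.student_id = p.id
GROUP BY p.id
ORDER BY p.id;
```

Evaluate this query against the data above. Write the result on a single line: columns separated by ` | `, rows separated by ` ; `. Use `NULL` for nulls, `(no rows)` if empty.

Econ | 2.75 ; Math | 2.67 ; Art | 2.4

Join each enrollments row to its students via student_id.
Group joined rows by students.id; compute ROUND(AVG(m.credits), 2) per group.
  1: ids {6, 7, 10, 11} → ROUND(AVG(m.credits), 2)=2.75
  2: ids {1, 5, 12} → ROUND(AVG(m.credits), 2)=2.67
  3: ids {2, 3, 4, 8, 9} → ROUND(AVG(m.credits), 2)=2.4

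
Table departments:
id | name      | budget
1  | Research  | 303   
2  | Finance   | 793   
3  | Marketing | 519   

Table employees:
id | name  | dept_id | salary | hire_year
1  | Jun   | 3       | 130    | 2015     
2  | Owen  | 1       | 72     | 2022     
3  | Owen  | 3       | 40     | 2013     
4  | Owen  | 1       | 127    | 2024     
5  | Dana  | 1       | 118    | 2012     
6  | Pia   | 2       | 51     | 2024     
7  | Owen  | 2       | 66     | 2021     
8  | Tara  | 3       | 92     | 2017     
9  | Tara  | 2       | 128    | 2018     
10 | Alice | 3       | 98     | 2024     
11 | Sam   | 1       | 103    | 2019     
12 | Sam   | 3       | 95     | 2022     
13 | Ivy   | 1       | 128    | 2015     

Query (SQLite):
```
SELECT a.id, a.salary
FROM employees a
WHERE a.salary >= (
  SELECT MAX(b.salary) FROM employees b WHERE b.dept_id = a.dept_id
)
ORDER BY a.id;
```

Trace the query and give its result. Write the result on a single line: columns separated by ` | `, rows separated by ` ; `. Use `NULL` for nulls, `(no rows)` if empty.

1 | 130 ; 9 | 128 ; 13 | 128

For each employees row a, compute MAX(salary) over rows sharing a.dept_id.
Keep row a if a.salary >= that per-group MAX.
  dept_id=1: MAX(salary) = 128
  dept_id=2: MAX(salary) = 128
  dept_id=3: MAX(salary) = 130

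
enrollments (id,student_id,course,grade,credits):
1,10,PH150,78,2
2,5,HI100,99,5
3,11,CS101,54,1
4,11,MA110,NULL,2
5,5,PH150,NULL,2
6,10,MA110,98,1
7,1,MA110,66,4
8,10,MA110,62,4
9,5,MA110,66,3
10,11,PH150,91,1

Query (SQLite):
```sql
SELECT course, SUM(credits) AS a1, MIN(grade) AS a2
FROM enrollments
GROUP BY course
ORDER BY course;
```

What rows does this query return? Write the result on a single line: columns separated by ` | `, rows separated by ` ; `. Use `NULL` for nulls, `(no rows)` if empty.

Group enrollments by course.
Per group compute: SUM(credits), MIN(grade).
  CS101: ids {3} → SUM(credits)=1, MIN(grade)=54
  HI100: ids {2} → SUM(credits)=5, MIN(grade)=99
  MA110: ids {4, 6, 7, 8, 9} → SUM(credits)=14, MIN(grade)=62
  PH150: ids {1, 5, 10} → SUM(credits)=5, MIN(grade)=78

CS101 | 1 | 54 ; HI100 | 5 | 99 ; MA110 | 14 | 62 ; PH150 | 5 | 78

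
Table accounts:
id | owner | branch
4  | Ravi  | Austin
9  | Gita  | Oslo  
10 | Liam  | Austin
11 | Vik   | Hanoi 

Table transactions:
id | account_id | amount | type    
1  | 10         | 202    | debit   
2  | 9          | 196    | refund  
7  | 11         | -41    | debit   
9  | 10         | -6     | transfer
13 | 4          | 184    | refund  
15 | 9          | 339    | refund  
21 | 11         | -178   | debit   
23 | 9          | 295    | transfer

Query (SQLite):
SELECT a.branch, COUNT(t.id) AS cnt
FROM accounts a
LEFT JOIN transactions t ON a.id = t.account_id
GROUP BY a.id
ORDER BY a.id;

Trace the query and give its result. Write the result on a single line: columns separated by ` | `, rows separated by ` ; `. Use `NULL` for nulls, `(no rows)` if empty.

Austin | 1 ; Oslo | 3 ; Austin | 2 ; Hanoi | 2

LEFT JOIN keeps every accounts row; unmatched ones get NULL for transactions columns.
Group by accounts.id and compute COUNT(t.id). COUNT(col) of an all-NULL group is 0.
  4: ids {13} → COUNT(t.id)=1
  9: ids {2, 15, 23} → COUNT(t.id)=3
  10: ids {1, 9} → COUNT(t.id)=2
  11: ids {7, 21} → COUNT(t.id)=2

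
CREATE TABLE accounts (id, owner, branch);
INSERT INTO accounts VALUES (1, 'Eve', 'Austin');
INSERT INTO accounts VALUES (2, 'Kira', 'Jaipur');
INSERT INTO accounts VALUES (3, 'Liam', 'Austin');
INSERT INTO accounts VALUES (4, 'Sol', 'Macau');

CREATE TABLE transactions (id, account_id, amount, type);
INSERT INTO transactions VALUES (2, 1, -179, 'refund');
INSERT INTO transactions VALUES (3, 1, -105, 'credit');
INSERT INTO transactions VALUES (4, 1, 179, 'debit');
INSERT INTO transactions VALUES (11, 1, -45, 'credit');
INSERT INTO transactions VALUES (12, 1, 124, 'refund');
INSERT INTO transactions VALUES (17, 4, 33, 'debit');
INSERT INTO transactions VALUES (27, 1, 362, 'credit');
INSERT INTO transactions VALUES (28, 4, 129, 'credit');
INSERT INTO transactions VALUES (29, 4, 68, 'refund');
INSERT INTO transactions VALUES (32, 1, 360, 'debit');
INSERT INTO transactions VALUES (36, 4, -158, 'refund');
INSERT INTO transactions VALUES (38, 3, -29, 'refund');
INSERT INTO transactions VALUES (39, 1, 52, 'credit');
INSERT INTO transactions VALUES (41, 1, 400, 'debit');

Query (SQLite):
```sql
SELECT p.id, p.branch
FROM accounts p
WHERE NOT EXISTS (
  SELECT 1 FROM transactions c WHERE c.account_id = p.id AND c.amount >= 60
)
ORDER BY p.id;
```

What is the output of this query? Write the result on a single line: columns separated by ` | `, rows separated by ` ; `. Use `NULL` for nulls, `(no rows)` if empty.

2 | Jaipur ; 3 | Austin

For each accounts row, check whether any transactions with matching account_id has amount >= 60.
Keep rows where that is false.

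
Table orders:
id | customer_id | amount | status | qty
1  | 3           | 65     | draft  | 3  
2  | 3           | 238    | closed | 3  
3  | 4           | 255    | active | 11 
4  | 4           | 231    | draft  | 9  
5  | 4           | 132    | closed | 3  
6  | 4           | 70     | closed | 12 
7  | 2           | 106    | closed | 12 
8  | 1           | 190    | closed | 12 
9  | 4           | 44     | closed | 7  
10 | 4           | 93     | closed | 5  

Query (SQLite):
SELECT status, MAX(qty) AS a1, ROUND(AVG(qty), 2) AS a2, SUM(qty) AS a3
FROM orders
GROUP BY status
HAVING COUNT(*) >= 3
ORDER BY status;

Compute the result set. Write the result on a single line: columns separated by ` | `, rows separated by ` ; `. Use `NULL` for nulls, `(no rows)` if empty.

closed | 12 | 7.71 | 54

Group orders by status.
Per group compute: MAX(qty), ROUND(AVG(qty), 2), SUM(qty).
HAVING: drop groups with fewer than 3 rows.
  active: ids {3} → MAX(qty)=11, ROUND(AVG(qty), 2)=11, SUM(qty)=11
  closed: ids {2, 5, 6, 7, 8, 9, 10} → MAX(qty)=12, ROUND(AVG(qty), 2)=7.71, SUM(qty)=54
  draft: ids {1, 4} → MAX(qty)=9, ROUND(AVG(qty), 2)=6, SUM(qty)=12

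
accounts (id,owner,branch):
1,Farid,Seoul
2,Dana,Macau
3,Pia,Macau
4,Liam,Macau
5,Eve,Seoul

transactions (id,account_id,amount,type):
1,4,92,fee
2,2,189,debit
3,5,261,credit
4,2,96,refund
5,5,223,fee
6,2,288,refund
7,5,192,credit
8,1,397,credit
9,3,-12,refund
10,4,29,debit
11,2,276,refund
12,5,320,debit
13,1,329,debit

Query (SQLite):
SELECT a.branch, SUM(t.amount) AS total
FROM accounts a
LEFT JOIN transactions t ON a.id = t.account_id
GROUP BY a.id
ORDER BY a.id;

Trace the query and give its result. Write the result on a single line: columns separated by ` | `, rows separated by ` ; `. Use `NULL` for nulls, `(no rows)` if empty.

Seoul | 726 ; Macau | 849 ; Macau | -12 ; Macau | 121 ; Seoul | 996

LEFT JOIN keeps every accounts row; unmatched ones get NULL for transactions columns.
Group by accounts.id and compute SUM(t.amount). SUM over an all-NULL group is NULL.
  1: ids {8, 13} → SUM(t.amount)=726
  2: ids {2, 4, 6, 11} → SUM(t.amount)=849
  3: ids {9} → SUM(t.amount)=-12
  4: ids {1, 10} → SUM(t.amount)=121
  5: ids {3, 5, 7, 12} → SUM(t.amount)=996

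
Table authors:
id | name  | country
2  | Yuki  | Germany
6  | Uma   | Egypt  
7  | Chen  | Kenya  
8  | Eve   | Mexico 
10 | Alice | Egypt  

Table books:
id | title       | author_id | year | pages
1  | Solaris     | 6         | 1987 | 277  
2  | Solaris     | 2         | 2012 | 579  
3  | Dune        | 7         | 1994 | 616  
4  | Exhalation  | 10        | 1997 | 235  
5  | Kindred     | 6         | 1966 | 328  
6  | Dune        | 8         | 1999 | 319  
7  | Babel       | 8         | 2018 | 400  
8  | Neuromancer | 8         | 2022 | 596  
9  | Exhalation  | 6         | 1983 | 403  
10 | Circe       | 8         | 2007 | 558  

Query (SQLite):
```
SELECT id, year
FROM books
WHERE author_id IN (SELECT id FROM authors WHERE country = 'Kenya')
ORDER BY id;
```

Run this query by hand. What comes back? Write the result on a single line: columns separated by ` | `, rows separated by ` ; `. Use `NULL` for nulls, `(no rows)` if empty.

3 | 1994

Inner query: authors.id where country = 'Kenya'.
Outer: keep books rows whose author_id is in that set.
Inner query → {7}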